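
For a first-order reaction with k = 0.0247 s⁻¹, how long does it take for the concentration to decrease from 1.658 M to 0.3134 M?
67.44 s

From ln[A] = ln[A]₀ - k·t: t = ln([A]₀/[A])/k = ln(1.658/0.3134)/0.0247 = ln(5.2904)/0.0247 = 1.6659/0.0247 = 67.44 s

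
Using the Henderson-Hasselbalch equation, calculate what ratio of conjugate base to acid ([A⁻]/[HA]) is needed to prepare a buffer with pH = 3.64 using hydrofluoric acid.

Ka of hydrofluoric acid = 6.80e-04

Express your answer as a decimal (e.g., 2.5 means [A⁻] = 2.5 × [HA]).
[A⁻]/[HA] = 2.968

pKa = −log(6.80e-04) = 3.1675. pH = pKa + log([A⁻]/[HA]). 3.64 = 3.1675 + log(ratio). log(ratio) = 3.64 − 3.1675 = 0.4725. ratio = 10^(0.4725) = 2.968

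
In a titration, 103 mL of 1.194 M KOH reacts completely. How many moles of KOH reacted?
Moles = Molarity × Volume (L)
Moles = 1.194 M × 0.103 L = 0.123 mol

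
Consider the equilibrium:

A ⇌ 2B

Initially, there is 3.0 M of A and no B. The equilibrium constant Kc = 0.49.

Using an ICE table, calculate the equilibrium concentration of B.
[B] = 1.096 M

ICE: [A] = 3.0 − x, [B] = 2x.
Kc = (2x)²/(3.0 − x) = 0.49 ⇒ 4x² + 0.49x − 1.47 = 0.
x = (−0.49 + √(0.49² + 4·4·1.47))/(2·4) = (−0.49 + √23.76)/8 = 0.54805.
[B] = 2x = 1.096 M.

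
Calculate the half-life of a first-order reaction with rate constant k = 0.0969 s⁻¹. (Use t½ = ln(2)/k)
7.15 s

t½ = ln(2)/k = 0.6931/0.0969 = 7.15 s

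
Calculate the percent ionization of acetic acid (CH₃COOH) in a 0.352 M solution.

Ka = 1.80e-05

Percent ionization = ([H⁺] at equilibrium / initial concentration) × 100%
Percent ionization = 0.713%

Let x = [H⁺]. Ka = x²/(C - x) ⇒ x² + (1.80e-05)x - (1.80e-05)(0.352) = 0. x = 2.5082e-03. Percent = (2.5082e-03/0.352) × 100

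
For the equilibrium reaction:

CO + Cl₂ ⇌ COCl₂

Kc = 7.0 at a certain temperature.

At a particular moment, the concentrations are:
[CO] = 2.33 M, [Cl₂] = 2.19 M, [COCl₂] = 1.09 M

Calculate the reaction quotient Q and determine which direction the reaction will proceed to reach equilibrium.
Q = 0.214, Q < K, reaction proceeds forward (toward products)

Q = ([COCl₂]) / ([CO] × [Cl₂])
  = ((1.09)) / ((2.33)·(2.19)) = 1.09/5.1027 = 0.2136
Since Q = 0.2136 < Kc = 7.0, the reaction proceeds forward (toward products) to reach equilibrium.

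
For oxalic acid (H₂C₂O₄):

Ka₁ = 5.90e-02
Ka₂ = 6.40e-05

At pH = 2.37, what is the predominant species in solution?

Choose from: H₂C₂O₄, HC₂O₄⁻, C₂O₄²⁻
HC₂O₄⁻

pKa1 = 1.23, pKa2 = 4.19. Each pKa is the crossover between adjacent species; pH = 2.37 lies in the region where HC₂O₄⁻ predominates.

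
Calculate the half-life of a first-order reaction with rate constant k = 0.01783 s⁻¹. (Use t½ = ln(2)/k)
38.88 s

t½ = ln(2)/k = 0.6931/0.01783 = 38.88 s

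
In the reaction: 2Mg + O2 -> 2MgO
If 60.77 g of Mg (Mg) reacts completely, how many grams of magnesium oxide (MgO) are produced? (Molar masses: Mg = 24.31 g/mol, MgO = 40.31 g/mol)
Moles of Mg = 60.77 g ÷ 24.31 g/mol = 2.49979 mol
Mole ratio: 2 mol MgO / 2 mol Mg
Moles of MgO = 2.49979 × (2/2) = 2.49979 mol
Mass of MgO = 2.49979 mol × 40.31 g/mol = 100.8 g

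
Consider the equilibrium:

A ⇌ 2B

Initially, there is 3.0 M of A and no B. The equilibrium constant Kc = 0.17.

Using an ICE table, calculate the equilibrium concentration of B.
[B] = 0.673 M

ICE: [A] = 3.0 − x, [B] = 2x.
Kc = (2x)²/(3.0 − x) = 0.17 ⇒ 4x² + 0.17x − 0.51 = 0.
x = (−0.17 + √(0.17² + 4·4·0.51))/(2·4) = (−0.17 + √8.1889)/8 = 0.33645.
[B] = 2x = 0.673 M.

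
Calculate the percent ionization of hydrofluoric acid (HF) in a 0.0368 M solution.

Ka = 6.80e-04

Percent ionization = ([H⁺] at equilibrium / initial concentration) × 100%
Percent ionization = 12.7%

Let x = [H⁺]. Ka = x²/(C - x) ⇒ x² + (6.80e-04)x - (6.80e-04)(0.0368) = 0. x = 4.6739e-03. Percent = (4.6739e-03/0.0368) × 100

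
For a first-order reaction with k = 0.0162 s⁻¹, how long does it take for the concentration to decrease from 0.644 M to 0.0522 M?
155.10 s

From ln[A] = ln[A]₀ - k·t: t = ln([A]₀/[A])/k = ln(0.644/0.0522)/0.0162 = ln(12.3372)/0.0162 = 2.5126/0.0162 = 155.10 s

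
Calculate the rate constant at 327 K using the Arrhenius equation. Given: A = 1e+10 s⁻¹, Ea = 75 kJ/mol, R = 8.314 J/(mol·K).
1.05e-02 s⁻¹

k = A·exp(-Ea/(R·T)) = 1e+10·exp(-75000/(8.314·327)) = 1e+10·exp(-27.5869) = 1e+10·1.0451e-12 = 1.05e-02 s⁻¹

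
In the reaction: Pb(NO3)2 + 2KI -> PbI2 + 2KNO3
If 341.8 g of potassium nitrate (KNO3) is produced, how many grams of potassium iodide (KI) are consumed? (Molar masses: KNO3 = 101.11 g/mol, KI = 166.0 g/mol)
Moles of KNO3 = 341.8 g ÷ 101.11 g/mol = 3.38048 mol
Mole ratio: 2 mol KI / 2 mol KNO3
Moles of KI = 3.38048 × (2/2) = 3.38048 mol
Mass of KI = 3.38048 mol × 166.0 g/mol = 561.2 g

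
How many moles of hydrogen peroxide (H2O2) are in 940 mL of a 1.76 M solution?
Moles = Molarity × Volume (L)
Moles = 1.76 M × 0.94 L = 1.654 mol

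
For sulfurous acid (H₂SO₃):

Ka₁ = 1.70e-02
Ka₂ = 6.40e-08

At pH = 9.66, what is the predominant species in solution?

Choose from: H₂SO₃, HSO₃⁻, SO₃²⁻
SO₃²⁻

pKa1 = 1.77, pKa2 = 7.19. Each pKa is the crossover between adjacent species; pH = 9.66 lies in the region where SO₃²⁻ predominates.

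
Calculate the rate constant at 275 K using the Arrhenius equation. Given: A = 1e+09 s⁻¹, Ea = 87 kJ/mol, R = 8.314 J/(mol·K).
2.98e-08 s⁻¹

k = A·exp(-Ea/(R·T)) = 1e+09·exp(-87000/(8.314·275)) = 1e+09·exp(-38.0519) = 1e+09·2.9803e-17 = 2.98e-08 s⁻¹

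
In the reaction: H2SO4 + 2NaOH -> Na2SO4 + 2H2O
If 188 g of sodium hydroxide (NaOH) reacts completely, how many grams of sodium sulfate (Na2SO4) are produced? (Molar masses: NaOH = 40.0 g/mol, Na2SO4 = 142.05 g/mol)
Moles of NaOH = 188 g ÷ 40.0 g/mol = 4.7 mol
Mole ratio: 1 mol Na2SO4 / 2 mol NaOH
Moles of Na2SO4 = 4.7 × (1/2) = 2.35 mol
Mass of Na2SO4 = 2.35 mol × 142.05 g/mol = 333.8 g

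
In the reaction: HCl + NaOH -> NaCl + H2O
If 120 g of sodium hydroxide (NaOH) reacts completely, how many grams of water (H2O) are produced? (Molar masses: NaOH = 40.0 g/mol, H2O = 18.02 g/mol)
Moles of NaOH = 120 g ÷ 40.0 g/mol = 3 mol
Mole ratio: 1 mol H2O / 1 mol NaOH
Moles of H2O = 3 × (1/1) = 3 mol
Mass of H2O = 3 mol × 18.02 g/mol = 54.06 g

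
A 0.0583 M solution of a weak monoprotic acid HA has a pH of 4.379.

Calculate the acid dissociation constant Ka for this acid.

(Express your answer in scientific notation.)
K_a = 3.00e-08

[H⁺] = 10^(−pH) = 10^(−4.379) = 4.178e-05 M. For HA ⇌ H⁺ + A⁻, Ka = x²/(C − x) = (4.178e-05)²/(0.0583 − 4.178e-05) = 3.00e-08.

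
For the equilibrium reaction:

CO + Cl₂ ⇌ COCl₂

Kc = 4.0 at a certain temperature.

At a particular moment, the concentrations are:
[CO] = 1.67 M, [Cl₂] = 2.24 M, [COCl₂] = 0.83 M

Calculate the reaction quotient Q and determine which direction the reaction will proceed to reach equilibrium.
Q = 0.222, Q < K, reaction proceeds forward (toward products)

Q = ([COCl₂]) / ([CO] × [Cl₂])
  = ((0.83)) / ((1.67)·(2.24)) = 0.83/3.7408 = 0.2219
Since Q = 0.2219 < Kc = 4.0, the reaction proceeds forward (toward products) to reach equilibrium.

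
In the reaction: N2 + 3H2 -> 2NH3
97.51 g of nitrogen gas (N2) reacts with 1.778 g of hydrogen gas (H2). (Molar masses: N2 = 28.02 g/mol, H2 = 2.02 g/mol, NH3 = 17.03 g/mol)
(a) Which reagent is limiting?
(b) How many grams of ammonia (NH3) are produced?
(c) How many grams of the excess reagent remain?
(a) H2, (b) 9.993 g, (c) 89.29 g

Moles of N2 = 97.51 g ÷ 28.02 g/mol = 3.48001 mol
Moles of H2 = 1.778 g ÷ 2.02 g/mol = 0.880198 mol
Moles ÷ coefficient: N2: 3.48001/1 = 3.48, H2: 0.880198/3 = 0.2934
(a) H2 has the smaller value, so H2 is the limiting reagent.
(b) Moles of NH3 = 0.880198 mol H2 × (2/3) = 0.586799 mol; mass = 0.586799 mol × 17.03 g/mol = 9.993 g
(c) N2 consumed = 0.880198 × (1/3) = 0.293399 mol; remaining = 3.48001 − 0.293399 = 3.18661 mol; mass = 3.18661 mol × 28.02 g/mol = 89.29 g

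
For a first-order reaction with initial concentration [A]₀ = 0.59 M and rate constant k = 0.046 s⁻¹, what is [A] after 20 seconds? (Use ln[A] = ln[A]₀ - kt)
0.2351 M

ln[A] = ln[A]₀ - k·t = ln(0.59) - (0.046)·(20) = -0.5276 - 0.9200 = -1.4476
[A] = e^(-1.4476) = 0.2351 M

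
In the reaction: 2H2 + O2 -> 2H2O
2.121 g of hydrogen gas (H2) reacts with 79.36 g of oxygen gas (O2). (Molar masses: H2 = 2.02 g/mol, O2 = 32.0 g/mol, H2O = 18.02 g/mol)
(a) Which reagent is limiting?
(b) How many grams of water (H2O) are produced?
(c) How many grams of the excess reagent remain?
(a) H2, (b) 18.92 g, (c) 62.56 g

Moles of H2 = 2.121 g ÷ 2.02 g/mol = 1.05 mol
Moles of O2 = 79.36 g ÷ 32.0 g/mol = 2.48 mol
Moles ÷ coefficient: H2: 1.05/2 = 0.525, O2: 2.48/1 = 2.48
(a) H2 has the smaller value, so H2 is the limiting reagent.
(b) Moles of H2O = 1.05 mol H2 × (2/2) = 1.05 mol; mass = 1.05 mol × 18.02 g/mol = 18.92 g
(c) O2 consumed = 1.05 × (1/2) = 0.525 mol; remaining = 2.48 − 0.525 = 1.955 mol; mass = 1.955 mol × 32.0 g/mol = 62.56 g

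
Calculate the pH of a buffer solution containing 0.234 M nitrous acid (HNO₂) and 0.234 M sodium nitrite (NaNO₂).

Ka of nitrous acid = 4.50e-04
pH = 3.35

pKa = -log(4.50e-04) = 3.35. pH = pKa + log([A⁻]/[HA]) = 3.35 + log(0.234/0.234)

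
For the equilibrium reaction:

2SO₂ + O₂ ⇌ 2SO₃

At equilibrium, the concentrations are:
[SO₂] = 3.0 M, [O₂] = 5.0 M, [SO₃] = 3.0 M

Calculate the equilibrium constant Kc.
K_c = 0.2000

Kc = ([SO₃]^2) / ([SO₂]^2 × [O₂])
   = ((3.0)^2) / ((3.0)^2·(5.0))
   = 9 / 45 = 0.2000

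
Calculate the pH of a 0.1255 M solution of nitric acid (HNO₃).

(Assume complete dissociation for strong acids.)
pH = 0.90

[H⁺] = 0.1255 M for strong acid. pH = -log[H⁺] = -log(0.1255)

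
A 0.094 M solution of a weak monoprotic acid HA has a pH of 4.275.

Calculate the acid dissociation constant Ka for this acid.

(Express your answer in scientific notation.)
K_a = 3.00e-08

[H⁺] = 10^(−pH) = 10^(−4.275) = 5.309e-05 M. For HA ⇌ H⁺ + A⁻, Ka = x²/(C − x) = (5.309e-05)²/(0.094 − 5.309e-05) = 3.00e-08.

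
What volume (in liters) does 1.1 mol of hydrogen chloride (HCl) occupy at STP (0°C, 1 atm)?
At STP, 1 mol of gas occupies 22.4 L
Volume = 1.1 mol × 22.4 L/mol = 24.64 L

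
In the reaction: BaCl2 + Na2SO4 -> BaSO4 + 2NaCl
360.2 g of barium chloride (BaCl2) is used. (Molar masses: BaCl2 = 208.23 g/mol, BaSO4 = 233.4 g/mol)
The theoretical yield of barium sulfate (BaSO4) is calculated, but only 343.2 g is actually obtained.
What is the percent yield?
Moles of BaCl2 = 360.2 g ÷ 208.23 g/mol = 1.72982 mol
Mole ratio: 1 mol BaSO4 / 1 mol BaCl2
Moles of BaSO4 = 1.72982 × (1/1) = 1.72982 mol
Theoretical yield = 1.72982 mol × 233.4 g/mol = 403.74 g
Actual yield = 343.2 g
Percent yield = (343.2 / 403.74) × 100% = 85.0%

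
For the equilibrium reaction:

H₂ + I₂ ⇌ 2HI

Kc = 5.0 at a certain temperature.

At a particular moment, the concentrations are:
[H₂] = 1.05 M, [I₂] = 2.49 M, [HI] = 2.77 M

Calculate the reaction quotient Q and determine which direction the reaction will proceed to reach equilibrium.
Q = 2.935, Q < K, reaction proceeds forward (toward products)

Q = ([HI]^2) / ([H₂] × [I₂])
  = ((2.77)^2) / ((1.05)·(2.49)) = 7.6729/2.6145 = 2.935
Since Q = 2.935 < Kc = 5.0, the reaction proceeds forward (toward products) to reach equilibrium.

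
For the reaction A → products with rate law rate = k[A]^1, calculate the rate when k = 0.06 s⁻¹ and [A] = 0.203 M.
0.01218 M/s

rate = k·[A]^1 = 0.06·(0.203)^1 = 0.06·0.203 = 0.01218 M/s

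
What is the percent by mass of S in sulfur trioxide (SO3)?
Mass of S in formula = 32.07 × 1 = 32.07 g/mol
Molar mass = 80.07 g/mol
% S = (32.07/80.07) × 100% = 40.05%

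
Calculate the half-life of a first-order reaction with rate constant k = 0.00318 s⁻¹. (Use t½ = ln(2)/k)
217.97 s

t½ = ln(2)/k = 0.6931/0.00318 = 217.97 s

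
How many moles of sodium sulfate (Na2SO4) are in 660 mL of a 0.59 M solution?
Moles = Molarity × Volume (L)
Moles = 0.59 M × 0.66 L = 0.3894 mol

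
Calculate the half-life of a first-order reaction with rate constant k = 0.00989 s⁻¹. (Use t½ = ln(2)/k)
70.09 s

t½ = ln(2)/k = 0.6931/0.00989 = 70.09 s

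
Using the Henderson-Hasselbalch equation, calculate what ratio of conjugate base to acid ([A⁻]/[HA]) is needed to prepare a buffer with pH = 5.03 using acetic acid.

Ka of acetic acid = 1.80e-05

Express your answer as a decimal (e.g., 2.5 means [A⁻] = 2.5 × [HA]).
[A⁻]/[HA] = 1.929

pKa = −log(1.80e-05) = 4.7447. pH = pKa + log([A⁻]/[HA]). 5.03 = 4.7447 + log(ratio). log(ratio) = 5.03 − 4.7447 = 0.2853. ratio = 10^(0.2853) = 1.929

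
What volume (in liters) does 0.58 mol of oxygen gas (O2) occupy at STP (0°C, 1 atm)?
At STP, 1 mol of gas occupies 22.4 L
Volume = 0.58 mol × 22.4 L/mol = 12.99 L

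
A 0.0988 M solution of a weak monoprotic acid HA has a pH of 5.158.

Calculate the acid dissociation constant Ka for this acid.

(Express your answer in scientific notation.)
K_a = 4.89e-10

[H⁺] = 10^(−pH) = 10^(−5.158) = 6.950e-06 M. For HA ⇌ H⁺ + A⁻, Ka = x²/(C − x) = (6.950e-06)²/(0.0988 − 6.950e-06) = 4.89e-10.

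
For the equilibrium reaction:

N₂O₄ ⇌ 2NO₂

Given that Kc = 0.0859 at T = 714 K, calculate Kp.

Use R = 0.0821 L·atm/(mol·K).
K_p = 5.0354

Δn = (moles gaseous products) − (moles gaseous reactants) = 1
T = 714 K; RT = 0.0821 × 714 = 58.6194
Kp = Kc·(RT)^Δn = 0.0859 × (58.6194)^1 = 0.0859 × 58.6194 = 5.0354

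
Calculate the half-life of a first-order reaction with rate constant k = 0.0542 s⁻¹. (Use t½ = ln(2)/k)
12.79 s

t½ = ln(2)/k = 0.6931/0.0542 = 12.79 s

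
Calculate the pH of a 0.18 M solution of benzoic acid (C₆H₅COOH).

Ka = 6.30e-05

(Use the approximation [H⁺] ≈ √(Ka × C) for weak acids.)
pH = 2.47

[H⁺] = √(Ka × C) = √(6.30e-05 × 0.18) = 3.3675e-03. pH = -log(3.3675e-03)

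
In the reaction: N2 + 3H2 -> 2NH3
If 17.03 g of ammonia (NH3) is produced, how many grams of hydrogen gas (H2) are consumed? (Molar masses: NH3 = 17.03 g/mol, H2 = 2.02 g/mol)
Moles of NH3 = 17.03 g ÷ 17.03 g/mol = 1 mol
Mole ratio: 3 mol H2 / 2 mol NH3
Moles of H2 = 1 × (3/2) = 1.5 mol
Mass of H2 = 1.5 mol × 2.02 g/mol = 3.03 g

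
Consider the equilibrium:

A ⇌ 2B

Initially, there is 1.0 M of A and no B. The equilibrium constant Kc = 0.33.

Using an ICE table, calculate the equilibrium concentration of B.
[B] = 0.498 M

ICE: [A] = 1.0 − x, [B] = 2x.
Kc = (2x)²/(1.0 − x) = 0.33 ⇒ 4x² + 0.33x − 0.33 = 0.
x = (−0.33 + √(0.33² + 4·4·0.33))/(2·4) = (−0.33 + √5.3889)/8 = 0.24893.
[B] = 2x = 0.498 M.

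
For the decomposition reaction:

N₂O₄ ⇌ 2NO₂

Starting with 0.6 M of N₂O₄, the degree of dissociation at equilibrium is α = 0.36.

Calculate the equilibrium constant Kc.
K_c = 0.4860

x = α·[A]₀ = 0.36 × 0.6 = 0.216 M dissociated.
At eq: [N₂O₄] = 0.6 − 0.216 = 0.384 M; [NO₂] = 2x = 0.432 M.
Kc = [NO₂]²/[N₂O₄] = (0.432)²/0.384 = 0.486.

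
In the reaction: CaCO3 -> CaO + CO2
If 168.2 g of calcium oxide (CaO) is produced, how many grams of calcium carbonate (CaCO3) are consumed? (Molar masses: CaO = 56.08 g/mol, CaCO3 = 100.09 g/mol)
Moles of CaO = 168.2 g ÷ 56.08 g/mol = 2.99929 mol
Mole ratio: 1 mol CaCO3 / 1 mol CaO
Moles of CaCO3 = 2.99929 × (1/1) = 2.99929 mol
Mass of CaCO3 = 2.99929 mol × 100.09 g/mol = 300.2 g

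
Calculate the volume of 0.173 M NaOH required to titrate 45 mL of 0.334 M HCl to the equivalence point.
V_{base} = 86.9 mL

At equivalence: moles acid = moles base.
moles HCl = 0.334 M × 0.045 L = 0.01503 mol
V_NaOH = 0.01503 mol ÷ 0.173 M = 0.08688 L = 86.9 mL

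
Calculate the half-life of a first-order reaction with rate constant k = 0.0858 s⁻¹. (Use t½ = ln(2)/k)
8.08 s

t½ = ln(2)/k = 0.6931/0.0858 = 8.08 s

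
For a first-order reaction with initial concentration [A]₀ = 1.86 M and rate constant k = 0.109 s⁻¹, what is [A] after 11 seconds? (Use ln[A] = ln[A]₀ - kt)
0.5608 M

ln[A] = ln[A]₀ - k·t = ln(1.86) - (0.109)·(11) = 0.6206 - 1.1990 = -0.5784
[A] = e^(-0.5784) = 0.5608 M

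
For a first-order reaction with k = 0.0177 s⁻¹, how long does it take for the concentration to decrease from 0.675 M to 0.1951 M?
70.12 s

From ln[A] = ln[A]₀ - k·t: t = ln([A]₀/[A])/k = ln(0.675/0.1951)/0.0177 = ln(3.4598)/0.0177 = 1.2412/0.0177 = 70.12 s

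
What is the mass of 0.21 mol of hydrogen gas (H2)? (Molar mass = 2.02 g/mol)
Mass = 0.21 mol × 2.02 g/mol = 0.4242 g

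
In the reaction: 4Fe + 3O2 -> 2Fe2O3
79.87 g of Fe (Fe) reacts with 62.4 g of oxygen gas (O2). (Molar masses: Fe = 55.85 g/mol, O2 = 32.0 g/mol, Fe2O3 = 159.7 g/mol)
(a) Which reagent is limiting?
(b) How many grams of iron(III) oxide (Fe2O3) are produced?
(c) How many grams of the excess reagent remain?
(a) Fe, (b) 114.2 g, (c) 28.08 g

Moles of Fe = 79.87 g ÷ 55.85 g/mol = 1.43008 mol
Moles of O2 = 62.4 g ÷ 32.0 g/mol = 1.95 mol
Moles ÷ coefficient: Fe: 1.43008/4 = 0.3575, O2: 1.95/3 = 0.65
(a) Fe has the smaller value, so Fe is the limiting reagent.
(b) Moles of Fe2O3 = 1.43008 mol Fe × (2/4) = 0.71504 mol; mass = 0.71504 mol × 159.7 g/mol = 114.2 g
(c) O2 consumed = 1.43008 × (3/4) = 1.07256 mol; remaining = 1.95 − 1.07256 = 0.87744 mol; mass = 0.87744 mol × 32.0 g/mol = 28.08 g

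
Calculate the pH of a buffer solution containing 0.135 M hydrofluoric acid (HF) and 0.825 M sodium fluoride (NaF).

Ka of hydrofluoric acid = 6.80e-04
pH = 3.95

pKa = -log(6.80e-04) = 3.17. pH = pKa + log([A⁻]/[HA]) = 3.17 + log(0.825/0.135)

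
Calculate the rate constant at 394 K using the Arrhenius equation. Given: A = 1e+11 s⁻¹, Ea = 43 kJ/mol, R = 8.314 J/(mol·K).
1.99e+05 s⁻¹

k = A·exp(-Ea/(R·T)) = 1e+11·exp(-43000/(8.314·394)) = 1e+11·exp(-13.1269) = 1e+11·1.9909e-06 = 1.99e+05 s⁻¹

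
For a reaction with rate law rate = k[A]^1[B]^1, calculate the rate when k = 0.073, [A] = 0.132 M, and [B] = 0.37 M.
0.003565 M/s

rate = k·[A]^1·[B]^1 = 0.073·(0.132)^1·(0.37)^1 = 0.073·0.132·0.37 = 0.003565 M/s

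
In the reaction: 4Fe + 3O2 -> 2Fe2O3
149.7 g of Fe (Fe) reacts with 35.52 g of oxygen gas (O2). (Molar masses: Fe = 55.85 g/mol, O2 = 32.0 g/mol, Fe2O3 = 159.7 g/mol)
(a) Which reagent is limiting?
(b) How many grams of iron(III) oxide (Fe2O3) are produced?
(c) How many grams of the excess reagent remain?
(a) O2, (b) 118.2 g, (c) 67.04 g

Moles of Fe = 149.7 g ÷ 55.85 g/mol = 2.68039 mol
Moles of O2 = 35.52 g ÷ 32.0 g/mol = 1.11 mol
Moles ÷ coefficient: Fe: 2.68039/4 = 0.6701, O2: 1.11/3 = 0.37
(a) O2 has the smaller value, so O2 is the limiting reagent.
(b) Moles of Fe2O3 = 1.11 mol O2 × (2/3) = 0.74 mol; mass = 0.74 mol × 159.7 g/mol = 118.2 g
(c) Fe consumed = 1.11 × (4/3) = 1.48 mol; remaining = 2.68039 − 1.48 = 1.20039 mol; mass = 1.20039 mol × 55.85 g/mol = 67.04 g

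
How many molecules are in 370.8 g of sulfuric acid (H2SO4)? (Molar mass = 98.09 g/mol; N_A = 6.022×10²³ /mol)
Moles = 370.8 g ÷ 98.09 g/mol = 3.7802 mol
Molecules = 3.7802 mol × 6.022×10²³ /mol = 2.276e+24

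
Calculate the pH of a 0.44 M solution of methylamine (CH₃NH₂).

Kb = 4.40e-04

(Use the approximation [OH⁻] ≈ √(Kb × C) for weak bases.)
pH = 12.14

[OH⁻] = √(Kb × C) = √(4.40e-04 × 0.44) = 1.3914e-02. pOH = 1.86, pH = 14 - pOH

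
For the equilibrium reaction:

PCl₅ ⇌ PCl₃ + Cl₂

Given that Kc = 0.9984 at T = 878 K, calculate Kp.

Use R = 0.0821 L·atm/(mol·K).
K_p = 71.9685

Δn = (moles gaseous products) − (moles gaseous reactants) = 1
T = 878 K; RT = 0.0821 × 878 = 72.0838
Kp = Kc·(RT)^Δn = 0.9984 × (72.0838)^1 = 0.9984 × 72.0838 = 71.9685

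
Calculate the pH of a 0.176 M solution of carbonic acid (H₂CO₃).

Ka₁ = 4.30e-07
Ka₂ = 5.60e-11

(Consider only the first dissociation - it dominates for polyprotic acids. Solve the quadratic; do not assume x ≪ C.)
pH = 3.56

x² + Ka₁·x − Ka₁·C = 0 with Ka₁ = 4.30e-07, C = 0.176.
x = (−Ka₁ + √(Ka₁² + 4·Ka₁·C))/2 = 2.7489e-04 M, so pH = 3.56.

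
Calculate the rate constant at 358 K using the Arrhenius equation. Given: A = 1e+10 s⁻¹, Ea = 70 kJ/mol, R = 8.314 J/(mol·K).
6.11e-01 s⁻¹

k = A·exp(-Ea/(R·T)) = 1e+10·exp(-70000/(8.314·358)) = 1e+10·exp(-23.5182) = 1e+10·6.1116e-11 = 6.11e-01 s⁻¹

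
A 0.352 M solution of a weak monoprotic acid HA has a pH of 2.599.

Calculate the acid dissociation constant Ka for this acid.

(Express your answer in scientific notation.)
K_a = 1.81e-05

[H⁺] = 10^(−pH) = 10^(−2.599) = 2.518e-03 M. For HA ⇌ H⁺ + A⁻, Ka = x²/(C − x) = (2.518e-03)²/(0.352 − 2.518e-03) = 1.81e-05.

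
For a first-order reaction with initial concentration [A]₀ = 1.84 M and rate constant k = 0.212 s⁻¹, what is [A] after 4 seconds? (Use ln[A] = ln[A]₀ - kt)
0.7880 M

ln[A] = ln[A]₀ - k·t = ln(1.84) - (0.212)·(4) = 0.6098 - 0.8480 = -0.2382
[A] = e^(-0.2382) = 0.7880 M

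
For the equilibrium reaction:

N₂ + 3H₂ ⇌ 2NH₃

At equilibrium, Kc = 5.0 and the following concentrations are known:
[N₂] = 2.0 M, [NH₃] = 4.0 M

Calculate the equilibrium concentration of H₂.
[H₂] = 1.1696 M

Kc = ([NH₃]^2) / ([N₂] × [H₂]^3) = 5.0
[H₂]^3 = (product terms)/(Kc · other reactant terms) = 16 / (5.0 · 2) = 1.6
[H₂] = (1.6)^(1/3) = 1.1696 M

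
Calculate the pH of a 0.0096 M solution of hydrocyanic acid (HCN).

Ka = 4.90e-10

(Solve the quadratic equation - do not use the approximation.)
pH = 5.66

x² + Ka×x - Ka×C = 0. Using quadratic formula: [H⁺] = 2.1686e-06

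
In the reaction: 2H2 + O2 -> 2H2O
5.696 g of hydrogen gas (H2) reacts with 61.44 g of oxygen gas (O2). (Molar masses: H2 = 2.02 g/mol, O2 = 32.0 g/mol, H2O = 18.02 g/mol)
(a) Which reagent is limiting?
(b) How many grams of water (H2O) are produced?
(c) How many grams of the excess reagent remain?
(a) H2, (b) 50.81 g, (c) 16.32 g

Moles of H2 = 5.696 g ÷ 2.02 g/mol = 2.8198 mol
Moles of O2 = 61.44 g ÷ 32.0 g/mol = 1.92 mol
Moles ÷ coefficient: H2: 2.8198/2 = 1.41, O2: 1.92/1 = 1.92
(a) H2 has the smaller value, so H2 is the limiting reagent.
(b) Moles of H2O = 2.8198 mol H2 × (2/2) = 2.8198 mol; mass = 2.8198 mol × 18.02 g/mol = 50.81 g
(c) O2 consumed = 2.8198 × (1/2) = 1.4099 mol; remaining = 1.92 − 1.4099 = 0.510099 mol; mass = 0.510099 mol × 32.0 g/mol = 16.32 g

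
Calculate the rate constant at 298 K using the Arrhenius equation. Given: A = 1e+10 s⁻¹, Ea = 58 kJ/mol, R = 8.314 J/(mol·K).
6.81e-01 s⁻¹

k = A·exp(-Ea/(R·T)) = 1e+10·exp(-58000/(8.314·298)) = 1e+10·exp(-23.4100) = 1e+10·6.8102e-11 = 6.81e-01 s⁻¹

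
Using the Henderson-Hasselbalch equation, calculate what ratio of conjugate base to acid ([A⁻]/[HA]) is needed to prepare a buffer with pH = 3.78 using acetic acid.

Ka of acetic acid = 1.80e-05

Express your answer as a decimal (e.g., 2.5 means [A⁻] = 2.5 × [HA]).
[A⁻]/[HA] = 0.108

pKa = −log(1.80e-05) = 4.7447. pH = pKa + log([A⁻]/[HA]). 3.78 = 4.7447 + log(ratio). log(ratio) = 3.78 − 4.7447 = -0.9647. ratio = 10^(-0.9647) = 0.108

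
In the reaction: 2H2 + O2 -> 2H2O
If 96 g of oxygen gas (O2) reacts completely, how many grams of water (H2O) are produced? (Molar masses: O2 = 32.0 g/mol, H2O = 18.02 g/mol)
Moles of O2 = 96 g ÷ 32.0 g/mol = 3 mol
Mole ratio: 2 mol H2O / 1 mol O2
Moles of H2O = 3 × (2/1) = 6 mol
Mass of H2O = 6 mol × 18.02 g/mol = 108.1 g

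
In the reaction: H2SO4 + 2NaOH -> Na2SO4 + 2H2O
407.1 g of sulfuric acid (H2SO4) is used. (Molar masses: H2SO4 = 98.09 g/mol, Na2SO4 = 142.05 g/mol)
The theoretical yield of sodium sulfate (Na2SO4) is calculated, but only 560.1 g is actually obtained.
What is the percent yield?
Moles of H2SO4 = 407.1 g ÷ 98.09 g/mol = 4.15027 mol
Mole ratio: 1 mol Na2SO4 / 1 mol H2SO4
Moles of Na2SO4 = 4.15027 × (1/1) = 4.15027 mol
Theoretical yield = 4.15027 mol × 142.05 g/mol = 589.55 g
Actual yield = 560.1 g
Percent yield = (560.1 / 589.55) × 100% = 95.0%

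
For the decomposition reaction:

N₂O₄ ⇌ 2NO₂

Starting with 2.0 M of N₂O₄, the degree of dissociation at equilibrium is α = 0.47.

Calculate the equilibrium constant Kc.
K_c = 3.3343

x = α·[A]₀ = 0.47 × 2.0 = 0.94 M dissociated.
At eq: [N₂O₄] = 2.0 − 0.94 = 1.06 M; [NO₂] = 2x = 1.88 M.
Kc = [NO₂]²/[N₂O₄] = (1.88)²/1.06 = 3.334.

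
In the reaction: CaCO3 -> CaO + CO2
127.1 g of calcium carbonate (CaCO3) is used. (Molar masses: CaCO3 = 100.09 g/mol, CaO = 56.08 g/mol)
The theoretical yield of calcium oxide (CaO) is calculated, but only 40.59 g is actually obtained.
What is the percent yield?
Moles of CaCO3 = 127.1 g ÷ 100.09 g/mol = 1.26986 mol
Mole ratio: 1 mol CaO / 1 mol CaCO3
Moles of CaO = 1.26986 × (1/1) = 1.26986 mol
Theoretical yield = 1.26986 mol × 56.08 g/mol = 71.214 g
Actual yield = 40.59 g
Percent yield = (40.59 / 71.214) × 100% = 57.0%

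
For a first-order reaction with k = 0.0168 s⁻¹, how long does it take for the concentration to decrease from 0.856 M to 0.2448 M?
74.51 s

From ln[A] = ln[A]₀ - k·t: t = ln([A]₀/[A])/k = ln(0.856/0.2448)/0.0168 = ln(3.4967)/0.0168 = 1.2518/0.0168 = 74.51 s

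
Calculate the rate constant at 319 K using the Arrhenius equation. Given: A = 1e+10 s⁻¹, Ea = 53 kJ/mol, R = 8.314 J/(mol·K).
2.10e+01 s⁻¹

k = A·exp(-Ea/(R·T)) = 1e+10·exp(-53000/(8.314·319)) = 1e+10·exp(-19.9837) = 1e+10·2.0951e-09 = 2.10e+01 s⁻¹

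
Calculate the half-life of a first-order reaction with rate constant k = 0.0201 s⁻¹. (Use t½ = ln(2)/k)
34.48 s

t½ = ln(2)/k = 0.6931/0.0201 = 34.48 s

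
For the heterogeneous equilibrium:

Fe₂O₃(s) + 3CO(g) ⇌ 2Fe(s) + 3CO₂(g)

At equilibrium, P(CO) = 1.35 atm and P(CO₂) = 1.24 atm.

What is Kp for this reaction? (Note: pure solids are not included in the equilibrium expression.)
K_p = 0.775

Solids (Fe₂O₃, Fe) are excluded.
Kp = P(CO₂)³/P(CO)³ = (1.24)³/(1.35)³ = 1.907/2.46 = 0.775.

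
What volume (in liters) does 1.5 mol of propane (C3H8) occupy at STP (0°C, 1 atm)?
At STP, 1 mol of gas occupies 22.4 L
Volume = 1.5 mol × 22.4 L/mol = 33.60 L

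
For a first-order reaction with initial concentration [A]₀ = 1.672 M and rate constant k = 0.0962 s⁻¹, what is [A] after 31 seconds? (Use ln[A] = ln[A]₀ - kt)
0.0847 M

ln[A] = ln[A]₀ - k·t = ln(1.672) - (0.0962)·(31) = 0.5140 - 2.9822 = -2.4682
[A] = e^(-2.4682) = 0.0847 M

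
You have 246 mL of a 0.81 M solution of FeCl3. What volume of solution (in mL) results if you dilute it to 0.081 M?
Using M₁V₁ = M₂V₂:
0.81 × 246 = 0.081 × V₂
V₂ = (0.81 × 246) / 0.081 = 2460 mL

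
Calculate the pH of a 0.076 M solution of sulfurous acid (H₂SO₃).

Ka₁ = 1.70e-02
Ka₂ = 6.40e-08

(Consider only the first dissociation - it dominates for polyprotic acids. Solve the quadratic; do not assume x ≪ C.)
pH = 1.55

x² + Ka₁·x − Ka₁·C = 0 with Ka₁ = 1.70e-02, C = 0.076.
x = (−Ka₁ + √(Ka₁² + 4·Ka₁·C))/2 = 2.8436e-02 M, so pH = 1.55.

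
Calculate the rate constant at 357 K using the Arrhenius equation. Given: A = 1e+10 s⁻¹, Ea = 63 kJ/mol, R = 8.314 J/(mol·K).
6.05e+00 s⁻¹

k = A·exp(-Ea/(R·T)) = 1e+10·exp(-63000/(8.314·357)) = 1e+10·exp(-21.2257) = 1e+10·6.0505e-10 = 6.05e+00 s⁻¹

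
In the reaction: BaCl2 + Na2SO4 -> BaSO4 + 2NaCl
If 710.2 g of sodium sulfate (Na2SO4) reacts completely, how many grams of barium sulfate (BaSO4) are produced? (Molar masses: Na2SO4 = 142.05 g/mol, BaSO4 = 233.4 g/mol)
Moles of Na2SO4 = 710.2 g ÷ 142.05 g/mol = 4.99965 mol
Mole ratio: 1 mol BaSO4 / 1 mol Na2SO4
Moles of BaSO4 = 4.99965 × (1/1) = 4.99965 mol
Mass of BaSO4 = 4.99965 mol × 233.4 g/mol = 1167 g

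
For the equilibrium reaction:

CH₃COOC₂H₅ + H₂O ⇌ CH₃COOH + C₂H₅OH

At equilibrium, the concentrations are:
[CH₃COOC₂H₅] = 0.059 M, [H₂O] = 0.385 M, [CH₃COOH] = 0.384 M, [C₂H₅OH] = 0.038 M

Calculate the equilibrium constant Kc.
K_c = 0.6424

Kc = ([CH₃COOH] × [C₂H₅OH]) / ([CH₃COOC₂H₅] × [H₂O])
   = ((0.384)·(0.038)) / ((0.059)·(0.385))
   = 0.014592 / 0.022715 = 0.6424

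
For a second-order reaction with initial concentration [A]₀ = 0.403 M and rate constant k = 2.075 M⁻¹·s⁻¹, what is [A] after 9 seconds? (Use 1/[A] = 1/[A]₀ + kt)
0.0473 M

1/[A] = 1/[A]₀ + k·t = 1/0.403 + (2.075)·(9) = 2.4814 + 18.6750 = 21.1564
[A] = 1/21.1564 = 0.0473 M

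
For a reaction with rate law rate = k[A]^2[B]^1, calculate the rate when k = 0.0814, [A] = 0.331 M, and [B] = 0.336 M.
0.002997 M/s

rate = k·[A]^2·[B]^1 = 0.0814·(0.331)^2·(0.336)^1 = 0.0814·0.109561·0.336 = 0.002997 M/s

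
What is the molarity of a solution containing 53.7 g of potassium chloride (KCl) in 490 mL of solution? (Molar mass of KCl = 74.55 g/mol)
Moles of KCl = 53.7 g ÷ 74.55 g/mol = 0.720322 mol
Volume = 490 mL = 0.49 L
Molarity = 0.720322 mol ÷ 0.49 L = 1.47 M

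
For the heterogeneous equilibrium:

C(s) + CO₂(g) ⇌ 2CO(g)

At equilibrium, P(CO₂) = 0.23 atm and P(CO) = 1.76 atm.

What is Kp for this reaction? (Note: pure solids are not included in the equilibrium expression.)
K_p = 13.468

Solid C is excluded.
Kp = P(CO)²/P(CO₂) = (1.76)²/0.23 = 3.098/0.23 = 13.468.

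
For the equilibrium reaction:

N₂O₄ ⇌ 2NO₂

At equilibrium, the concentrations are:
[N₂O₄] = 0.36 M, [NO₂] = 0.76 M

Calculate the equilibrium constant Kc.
K_c = 1.6044

Kc = ([NO₂]^2) / ([N₂O₄])
   = ((0.76)^2) / ((0.36))
   = 0.5776 / 0.36 = 1.6044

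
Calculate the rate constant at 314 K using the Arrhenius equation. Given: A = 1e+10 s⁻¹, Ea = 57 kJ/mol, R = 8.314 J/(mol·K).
3.29e+00 s⁻¹

k = A·exp(-Ea/(R·T)) = 1e+10·exp(-57000/(8.314·314)) = 1e+10·exp(-21.8341) = 1e+10·3.2929e-10 = 3.29e+00 s⁻¹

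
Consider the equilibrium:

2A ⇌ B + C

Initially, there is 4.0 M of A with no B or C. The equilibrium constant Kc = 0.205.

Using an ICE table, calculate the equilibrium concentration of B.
[B] = 0.950 M

ICE: [A] = 4.0 − 2x, [B] = [C] = x.
Kc = x²/(4.0 − 2x)² = 0.205 ⇒ √Kc = x/(4.0 − 2x).
x = √0.205·4.0/(1 + 2√0.205) = 0.45277·4.0/1.9055 = 0.95043.
[B] = x = 0.950 M.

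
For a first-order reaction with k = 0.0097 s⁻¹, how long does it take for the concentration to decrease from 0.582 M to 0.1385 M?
148.00 s

From ln[A] = ln[A]₀ - k·t: t = ln([A]₀/[A])/k = ln(0.582/0.1385)/0.0097 = ln(4.2022)/0.0097 = 1.4356/0.0097 = 148.00 s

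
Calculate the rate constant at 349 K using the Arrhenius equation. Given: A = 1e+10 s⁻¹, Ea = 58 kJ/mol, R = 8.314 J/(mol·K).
2.08e+01 s⁻¹

k = A·exp(-Ea/(R·T)) = 1e+10·exp(-58000/(8.314·349)) = 1e+10·exp(-19.9891) = 1e+10·2.0838e-09 = 2.08e+01 s⁻¹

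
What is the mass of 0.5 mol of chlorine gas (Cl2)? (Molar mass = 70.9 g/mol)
Mass = 0.5 mol × 70.9 g/mol = 35.45 g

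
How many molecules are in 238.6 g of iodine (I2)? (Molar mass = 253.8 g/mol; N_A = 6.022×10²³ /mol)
Moles = 238.6 g ÷ 253.8 g/mol = 0.94011 mol
Molecules = 0.94011 mol × 6.022×10²³ /mol = 5.661e+23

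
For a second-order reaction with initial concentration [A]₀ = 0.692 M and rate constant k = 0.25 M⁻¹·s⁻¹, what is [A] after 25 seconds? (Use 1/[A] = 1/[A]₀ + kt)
0.1300 M

1/[A] = 1/[A]₀ + k·t = 1/0.692 + (0.25)·(25) = 1.4451 + 6.2500 = 7.6951
[A] = 1/7.6951 = 0.1300 M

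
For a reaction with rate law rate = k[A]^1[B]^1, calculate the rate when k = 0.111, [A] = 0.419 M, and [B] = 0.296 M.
0.01377 M/s

rate = k·[A]^1·[B]^1 = 0.111·(0.419)^1·(0.296)^1 = 0.111·0.419·0.296 = 0.01377 M/s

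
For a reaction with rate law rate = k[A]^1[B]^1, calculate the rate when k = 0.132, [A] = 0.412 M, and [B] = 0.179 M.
0.009735 M/s

rate = k·[A]^1·[B]^1 = 0.132·(0.412)^1·(0.179)^1 = 0.132·0.412·0.179 = 0.009735 M/s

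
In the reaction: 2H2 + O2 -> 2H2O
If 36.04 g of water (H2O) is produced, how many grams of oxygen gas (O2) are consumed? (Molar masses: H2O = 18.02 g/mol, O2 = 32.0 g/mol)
Moles of H2O = 36.04 g ÷ 18.02 g/mol = 2 mol
Mole ratio: 1 mol O2 / 2 mol H2O
Moles of O2 = 2 × (1/2) = 1 mol
Mass of O2 = 1 mol × 32.0 g/mol = 32 g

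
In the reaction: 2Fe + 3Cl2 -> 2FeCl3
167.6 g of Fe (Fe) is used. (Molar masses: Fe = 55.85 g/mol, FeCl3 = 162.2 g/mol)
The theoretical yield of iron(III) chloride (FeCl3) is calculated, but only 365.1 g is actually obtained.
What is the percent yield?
Moles of Fe = 167.6 g ÷ 55.85 g/mol = 3.0009 mol
Mole ratio: 2 mol FeCl3 / 2 mol Fe
Moles of FeCl3 = 3.0009 × (2/2) = 3.0009 mol
Theoretical yield = 3.0009 mol × 162.2 g/mol = 486.75 g
Actual yield = 365.1 g
Percent yield = (365.1 / 486.75) × 100% = 75.0%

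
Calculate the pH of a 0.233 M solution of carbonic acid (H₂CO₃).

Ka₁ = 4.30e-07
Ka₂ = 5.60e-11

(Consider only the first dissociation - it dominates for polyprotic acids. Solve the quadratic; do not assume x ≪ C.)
pH = 3.50

x² + Ka₁·x − Ka₁·C = 0 with Ka₁ = 4.30e-07, C = 0.233.
x = (−Ka₁ + √(Ka₁² + 4·Ka₁·C))/2 = 3.1631e-04 M, so pH = 3.50.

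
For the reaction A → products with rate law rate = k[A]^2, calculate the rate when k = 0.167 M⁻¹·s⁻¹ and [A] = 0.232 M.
0.008989 M/s

rate = k·[A]^2 = 0.167·(0.232)^2 = 0.167·0.053824 = 0.008989 M/s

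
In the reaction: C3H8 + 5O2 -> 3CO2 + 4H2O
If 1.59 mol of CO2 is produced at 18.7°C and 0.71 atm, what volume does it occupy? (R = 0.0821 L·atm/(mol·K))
T = 18.7°C + 273.15 = 291.85 K
V = nRT/P = (1.59 × 0.0821 × 291.85) / 0.71
V = 53.66 L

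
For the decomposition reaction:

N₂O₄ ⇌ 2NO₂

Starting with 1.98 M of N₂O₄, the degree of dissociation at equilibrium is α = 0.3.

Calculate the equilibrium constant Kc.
K_c = 1.0183

x = α·[A]₀ = 0.3 × 1.98 = 0.594 M dissociated.
At eq: [N₂O₄] = 1.98 − 0.594 = 1.386 M; [NO₂] = 2x = 1.188 M.
Kc = [NO₂]²/[N₂O₄] = (1.188)²/1.386 = 1.018.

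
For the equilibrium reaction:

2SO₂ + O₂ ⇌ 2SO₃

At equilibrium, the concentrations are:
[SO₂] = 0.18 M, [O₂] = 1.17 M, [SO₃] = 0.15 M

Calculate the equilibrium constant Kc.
K_c = 0.5935

Kc = ([SO₃]^2) / ([SO₂]^2 × [O₂])
   = ((0.15)^2) / ((0.18)^2·(1.17))
   = 0.0225 / 0.037908 = 0.5935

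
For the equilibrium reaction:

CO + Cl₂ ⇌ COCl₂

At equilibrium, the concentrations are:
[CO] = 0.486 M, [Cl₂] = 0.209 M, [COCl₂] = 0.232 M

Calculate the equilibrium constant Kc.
K_c = 2.2840

Kc = ([COCl₂]) / ([CO] × [Cl₂])
   = ((0.232)) / ((0.486)·(0.209))
   = 0.232 / 0.10157 = 2.2840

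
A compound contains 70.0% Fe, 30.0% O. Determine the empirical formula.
Moles of Fe = 70.0 g / 55.85 g/mol = 1.253 mol
Moles of O = 30.0 g / 16.0 g/mol = 1.875 mol

Smallest moles = 1.253
Divide all by smallest:
Fe: 1.253 / 1.253 = 1.00
O: 1.875 / 1.253 = 1.50

Empirical formula: Fe2O3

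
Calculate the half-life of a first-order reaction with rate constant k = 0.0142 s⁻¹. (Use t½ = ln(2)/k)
48.81 s

t½ = ln(2)/k = 0.6931/0.0142 = 48.81 s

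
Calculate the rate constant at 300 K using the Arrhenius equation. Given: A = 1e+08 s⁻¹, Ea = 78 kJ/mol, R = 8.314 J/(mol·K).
2.62e-06 s⁻¹

k = A·exp(-Ea/(R·T)) = 1e+08·exp(-78000/(8.314·300)) = 1e+08·exp(-31.2726) = 1e+08·2.6212e-14 = 2.62e-06 s⁻¹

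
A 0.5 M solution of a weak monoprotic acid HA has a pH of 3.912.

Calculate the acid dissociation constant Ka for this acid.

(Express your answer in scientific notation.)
K_a = 3.00e-08

[H⁺] = 10^(−pH) = 10^(−3.912) = 1.225e-04 M. For HA ⇌ H⁺ + A⁻, Ka = x²/(C − x) = (1.225e-04)²/(0.5 − 1.225e-04) = 3.00e-08.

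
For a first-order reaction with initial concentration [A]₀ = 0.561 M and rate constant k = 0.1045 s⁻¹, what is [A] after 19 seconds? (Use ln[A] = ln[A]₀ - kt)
0.0770 M

ln[A] = ln[A]₀ - k·t = ln(0.561) - (0.1045)·(19) = -0.5780 - 1.9855 = -2.5635
[A] = e^(-2.5635) = 0.0770 M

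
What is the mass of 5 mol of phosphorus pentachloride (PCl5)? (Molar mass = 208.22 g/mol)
Mass = 5 mol × 208.22 g/mol = 1041 g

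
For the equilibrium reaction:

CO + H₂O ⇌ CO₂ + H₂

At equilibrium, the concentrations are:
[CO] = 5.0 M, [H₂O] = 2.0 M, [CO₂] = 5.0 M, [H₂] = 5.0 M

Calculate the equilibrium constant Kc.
K_c = 2.5000

Kc = ([CO₂] × [H₂]) / ([CO] × [H₂O])
   = ((5.0)·(5.0)) / ((5.0)·(2.0))
   = 25 / 10 = 2.5000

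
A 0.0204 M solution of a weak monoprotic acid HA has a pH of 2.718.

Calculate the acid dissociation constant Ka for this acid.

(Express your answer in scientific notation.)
K_a = 1.98e-04

[H⁺] = 10^(−pH) = 10^(−2.718) = 1.914e-03 M. For HA ⇌ H⁺ + A⁻, Ka = x²/(C − x) = (1.914e-03)²/(0.0204 − 1.914e-03) = 1.98e-04.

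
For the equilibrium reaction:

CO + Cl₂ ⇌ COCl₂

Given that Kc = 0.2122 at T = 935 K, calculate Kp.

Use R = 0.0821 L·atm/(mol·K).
K_p = 0.0028

Δn = (moles gaseous products) − (moles gaseous reactants) = -1
T = 935 K; RT = 0.0821 × 935 = 76.7635
Kp = Kc·(RT)^Δn = 0.2122 × (76.7635)^-1 = 0.2122 × 0.013027 = 0.0028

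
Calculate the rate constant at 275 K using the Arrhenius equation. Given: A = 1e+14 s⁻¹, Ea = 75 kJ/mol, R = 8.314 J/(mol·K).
5.67e-01 s⁻¹

k = A·exp(-Ea/(R·T)) = 1e+14·exp(-75000/(8.314·275)) = 1e+14·exp(-32.8034) = 1e+14·5.6712e-15 = 5.67e-01 s⁻¹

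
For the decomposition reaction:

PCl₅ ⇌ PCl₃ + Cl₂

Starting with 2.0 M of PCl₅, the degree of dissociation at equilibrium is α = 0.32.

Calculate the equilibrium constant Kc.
K_c = 0.3012

x = α·[A]₀ = 0.32 × 2.0 = 0.64 M dissociated.
At eq: [PCl₅] = 2.0 − 0.64 = 1.36 M; [PCl₃] = [Cl₂] = x = 0.64 M.
Kc = [PCl₃][Cl₂]/[PCl₅] = (0.64)²/1.36 = 0.3012.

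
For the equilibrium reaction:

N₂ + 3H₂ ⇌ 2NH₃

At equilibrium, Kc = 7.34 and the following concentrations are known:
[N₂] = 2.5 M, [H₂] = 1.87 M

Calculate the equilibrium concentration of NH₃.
[NH₃] = 10.9542 M

Kc = ([NH₃]^2) / ([N₂] × [H₂]^3) = 7.34
[NH₃]^2 = Kc · (reactant terms)/(other product terms) = 7.34 · 16.348 / 1 = 119.99
[NH₃] = (119.99)^(1/2) = 10.9542 M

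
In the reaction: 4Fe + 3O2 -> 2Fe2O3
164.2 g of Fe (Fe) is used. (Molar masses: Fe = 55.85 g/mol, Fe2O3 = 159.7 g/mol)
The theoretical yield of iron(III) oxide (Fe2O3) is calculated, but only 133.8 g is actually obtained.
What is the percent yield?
Moles of Fe = 164.2 g ÷ 55.85 g/mol = 2.94002 mol
Mole ratio: 2 mol Fe2O3 / 4 mol Fe
Moles of Fe2O3 = 2.94002 × (2/4) = 1.47001 mol
Theoretical yield = 1.47001 mol × 159.7 g/mol = 234.76 g
Actual yield = 133.8 g
Percent yield = (133.8 / 234.76) × 100% = 57.0%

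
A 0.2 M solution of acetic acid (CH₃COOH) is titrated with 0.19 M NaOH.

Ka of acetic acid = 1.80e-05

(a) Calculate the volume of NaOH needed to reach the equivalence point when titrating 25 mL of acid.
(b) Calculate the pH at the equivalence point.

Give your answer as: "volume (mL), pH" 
V = 26.3 mL, pH = 8.87

(a) At equivalence: moles acid = moles base.
moles acid = 0.2 × 0.025 = 0.005 mol; V_NaOH = 0.005/0.19 = 0.02632 L = 26.3 mL.
(b) At equivalence, all acid → conjugate base A⁻ at [A⁻] = 0.005/0.05132 = 0.09744 M.
Kb = Kw/Ka = 1.0e-14/1.80e-05 = 5.556e-10; [OH⁻] = √(Kb·[A⁻]) = 7.357e-06; pOH = 5.13; pH = 14 − pOH = 8.87.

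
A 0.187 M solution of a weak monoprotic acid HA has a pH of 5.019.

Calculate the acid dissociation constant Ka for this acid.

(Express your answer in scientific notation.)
K_a = 4.90e-10

[H⁺] = 10^(−pH) = 10^(−5.019) = 9.572e-06 M. For HA ⇌ H⁺ + A⁻, Ka = x²/(C − x) = (9.572e-06)²/(0.187 − 9.572e-06) = 4.90e-10.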